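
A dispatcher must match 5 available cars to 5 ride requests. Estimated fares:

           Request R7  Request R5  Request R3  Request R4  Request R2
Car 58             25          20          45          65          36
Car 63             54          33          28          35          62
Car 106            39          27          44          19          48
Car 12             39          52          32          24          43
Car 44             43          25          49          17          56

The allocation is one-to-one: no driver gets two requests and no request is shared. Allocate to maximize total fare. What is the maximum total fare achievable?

Max total: $271

This is a one-to-one assignment (maximum-weight bipartite matching).
Optimal: Car 58→Request R4 ($65), Car 63→Request R7 ($54), Car 106→Request R3 ($44), Car 12→Request R5 ($52), Car 44→Request R2 ($56) — total 65+54+44+52+56 = $271.
Max-entry greedy (repeatedly take the single best remaining cell) gives $267, worse by 4.
Next-best assignment: Car 58→Request R4, Car 63→Request R7, Car 106→Request R2, Car 12→Request R5, Car 44→Request R3 = $268.
Swapping Car 12↔Car 63 (Car 12→Request R7 $39, Car 63→Request R5 $33) loses 34.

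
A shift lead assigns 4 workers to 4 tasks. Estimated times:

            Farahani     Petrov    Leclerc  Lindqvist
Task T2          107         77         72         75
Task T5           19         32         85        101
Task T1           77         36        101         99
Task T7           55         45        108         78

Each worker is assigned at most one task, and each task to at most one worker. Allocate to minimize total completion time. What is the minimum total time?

Optimal: Farahani→Task T5 (19 min), Petrov→Task T1 (36 min), Leclerc→Task T2 (72 min), Lindqvist→Task T7 (78 min) — total 19+36+72+78 = 205 min.
Checked against all permutations: 205 min is optimal.

Minimum total: 205 min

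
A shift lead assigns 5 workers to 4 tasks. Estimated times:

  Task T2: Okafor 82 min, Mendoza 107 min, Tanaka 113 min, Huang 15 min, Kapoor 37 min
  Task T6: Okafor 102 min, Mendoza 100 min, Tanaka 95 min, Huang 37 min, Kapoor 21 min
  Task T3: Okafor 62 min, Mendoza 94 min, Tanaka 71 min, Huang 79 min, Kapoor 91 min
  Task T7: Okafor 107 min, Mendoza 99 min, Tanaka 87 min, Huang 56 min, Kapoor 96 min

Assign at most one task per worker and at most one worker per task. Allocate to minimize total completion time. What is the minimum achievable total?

Min total: 185 min

This is a one-to-one assignment (minimum-cost bipartite matching).
Optimal: Huang→Task T2 (15 min), Kapoor→Task T6 (21 min), Okafor→Task T3 (62 min), Tanaka→Task T7 (87 min) — total 15+21+62+87 = 185 min.
Row-greedy (each worker in turn takes its cheapest remaining task) gives 271 min, worse by 86.
Next-best assignment: Huang→Task T2, Kapoor→Task T6, Okafor→Task T3, Mendoza→Task T7 = 197 min.
Every other assignment is strictly worse.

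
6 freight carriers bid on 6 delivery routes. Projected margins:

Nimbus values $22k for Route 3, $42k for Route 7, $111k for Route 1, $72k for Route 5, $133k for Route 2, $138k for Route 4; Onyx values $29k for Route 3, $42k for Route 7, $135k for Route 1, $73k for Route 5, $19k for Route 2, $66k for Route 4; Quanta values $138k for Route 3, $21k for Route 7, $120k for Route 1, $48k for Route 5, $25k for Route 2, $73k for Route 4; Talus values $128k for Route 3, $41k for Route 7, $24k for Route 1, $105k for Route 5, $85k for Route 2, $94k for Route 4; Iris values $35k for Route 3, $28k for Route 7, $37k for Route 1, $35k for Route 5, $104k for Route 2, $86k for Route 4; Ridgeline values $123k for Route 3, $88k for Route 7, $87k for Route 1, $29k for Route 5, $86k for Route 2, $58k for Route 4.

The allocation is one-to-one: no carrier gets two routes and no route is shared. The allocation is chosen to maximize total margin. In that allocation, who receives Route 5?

Talus receives Route 5.

Optimal: Nimbus→Route 4 ($138k), Onyx→Route 1 ($135k), Quanta→Route 3 ($138k), Talus→Route 5 ($105k), Iris→Route 2 ($104k), Ridgeline→Route 7 ($88k) — total 138+135+138+105+104+88 = $708k.
Column-greedy (each route in turn goes to its best remaining carrier) gives $685k, worse by 23.
Next-best assignment: Nimbus→Route 2, Onyx→Route 1, Quanta→Route 3, Talus→Route 5, Iris→Route 4, Ridgeline→Route 7 = $685k.
Checked against all permutations: $708k is optimal.
Talus's own top route is Route 3 ($128k), but forcing Talus→Route 3 and reassigning the rest optimally gives only $651k — worse by 57.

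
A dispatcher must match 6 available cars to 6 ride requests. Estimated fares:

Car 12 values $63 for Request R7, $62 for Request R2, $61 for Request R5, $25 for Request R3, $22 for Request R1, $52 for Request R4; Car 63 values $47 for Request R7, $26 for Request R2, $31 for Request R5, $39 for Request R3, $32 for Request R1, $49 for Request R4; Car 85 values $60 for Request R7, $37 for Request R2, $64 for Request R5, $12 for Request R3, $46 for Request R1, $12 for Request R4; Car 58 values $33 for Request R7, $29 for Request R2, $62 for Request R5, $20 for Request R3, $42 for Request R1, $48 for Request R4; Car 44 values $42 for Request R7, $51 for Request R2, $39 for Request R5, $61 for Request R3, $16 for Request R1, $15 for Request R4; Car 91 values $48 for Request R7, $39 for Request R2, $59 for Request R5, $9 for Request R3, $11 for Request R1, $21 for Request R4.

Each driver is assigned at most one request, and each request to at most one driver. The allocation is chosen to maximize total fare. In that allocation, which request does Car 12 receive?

Car 12 receives Request R2.

Optimal: Car 12→Request R2 ($62), Car 63→Request R4 ($49), Car 85→Request R7 ($60), Car 58→Request R1 ($42), Car 44→Request R3 ($61), Car 91→Request R5 ($59) — total 62+49+60+42+61+59 = $333.
Next-best assignment: Car 12→Request R2, Car 63→Request R4, Car 85→Request R1, Car 58→Request R5, Car 44→Request R3, Car 91→Request R7 = $328.
Car 12's own top request is Request R7 ($63), but forcing Car 12→Request R7 and reassigning the rest optimally gives only $320 — worse by 13.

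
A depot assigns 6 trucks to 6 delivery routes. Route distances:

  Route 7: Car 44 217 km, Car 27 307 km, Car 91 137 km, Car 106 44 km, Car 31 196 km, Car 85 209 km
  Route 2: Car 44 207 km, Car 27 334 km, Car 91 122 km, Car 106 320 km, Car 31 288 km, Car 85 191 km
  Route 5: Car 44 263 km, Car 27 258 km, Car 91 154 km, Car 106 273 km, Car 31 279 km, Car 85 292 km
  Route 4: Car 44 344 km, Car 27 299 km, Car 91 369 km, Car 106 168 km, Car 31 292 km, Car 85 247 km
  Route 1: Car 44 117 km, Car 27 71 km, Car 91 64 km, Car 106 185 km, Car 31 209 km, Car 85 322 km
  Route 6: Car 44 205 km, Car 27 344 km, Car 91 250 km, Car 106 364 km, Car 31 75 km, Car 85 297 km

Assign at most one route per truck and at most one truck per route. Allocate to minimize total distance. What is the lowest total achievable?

Min total: 798 km

Optimal: Car 44→Route 2 (207 km), Car 27→Route 1 (71 km), Car 91→Route 5 (154 km), Car 106→Route 7 (44 km), Car 31→Route 6 (75 km), Car 85→Route 4 (247 km) — total 207+71+154+44+75+247 = 798 km.
Row-greedy (each truck in turn takes its cheapest remaining route) gives 863 km, worse by 65.
Checked against all permutations: 798 km is optimal.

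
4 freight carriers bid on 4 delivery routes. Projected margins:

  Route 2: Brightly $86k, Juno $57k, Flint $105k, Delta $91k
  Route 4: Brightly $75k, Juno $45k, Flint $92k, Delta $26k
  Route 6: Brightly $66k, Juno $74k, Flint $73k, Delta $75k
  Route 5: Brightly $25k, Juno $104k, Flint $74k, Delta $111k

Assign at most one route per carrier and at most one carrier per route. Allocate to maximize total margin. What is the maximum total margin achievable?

Max total: $365k

Optimal: Brightly→Route 4 ($75k), Juno→Route 6 ($74k), Flint→Route 2 ($105k), Delta→Route 5 ($111k) — total 75+74+105+111 = $365k.
Row-greedy (each carrier in turn takes its best remaining route) gives $357k, worse by 8.
Next-best assignment: Brightly→Route 2, Juno→Route 6, Flint→Route 4, Delta→Route 5 = $363k.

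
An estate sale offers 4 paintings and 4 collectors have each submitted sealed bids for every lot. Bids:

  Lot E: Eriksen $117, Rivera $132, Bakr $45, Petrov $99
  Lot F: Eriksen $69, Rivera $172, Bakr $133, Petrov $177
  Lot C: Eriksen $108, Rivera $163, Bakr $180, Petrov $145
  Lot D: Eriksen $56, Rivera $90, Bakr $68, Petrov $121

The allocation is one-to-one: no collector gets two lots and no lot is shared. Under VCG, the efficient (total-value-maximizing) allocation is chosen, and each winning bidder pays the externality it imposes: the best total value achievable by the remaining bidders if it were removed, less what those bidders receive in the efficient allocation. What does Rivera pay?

Efficient allocation: Eriksen→Lot E ($117), Rivera→Lot F ($172), Bakr→Lot C ($180), Petrov→Lot D ($121); total welfare W = $590.
Rivera receives Lot F at value $172, so the others get W − 172 = $418.
Without Rivera: best allocation of the remaining 3 bidders over all 4 lots is Eriksen→Lot E ($117), Bakr→Lot C ($180), Petrov→Lot F ($177), total $474.
VCG payment = (others' best without Rivera) − (others' welfare with Rivera) = 474 − 418 = $56.

Rivera pays $56.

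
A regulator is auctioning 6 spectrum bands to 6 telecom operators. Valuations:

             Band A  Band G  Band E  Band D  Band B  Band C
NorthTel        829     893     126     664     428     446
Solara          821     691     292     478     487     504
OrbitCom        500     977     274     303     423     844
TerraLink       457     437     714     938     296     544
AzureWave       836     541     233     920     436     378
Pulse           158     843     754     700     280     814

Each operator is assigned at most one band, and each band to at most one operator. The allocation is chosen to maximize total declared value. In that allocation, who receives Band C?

OrbitCom receives Band C.

Optimal: NorthTel→Band G ($893M), Solara→Band B ($487M), OrbitCom→Band C ($844M), TerraLink→Band D ($938M), AzureWave→Band A ($836M), Pulse→Band E ($754M) — total 893+487+844+938+836+754 = $4752M.
Max-entry greedy (repeatedly take the single best remaining cell) gives $4178M, worse by 574.
OrbitCom's own top band is Band G ($977M), but forcing OrbitCom→Band G and reassigning the rest optimally gives only $4741M — worse by 11.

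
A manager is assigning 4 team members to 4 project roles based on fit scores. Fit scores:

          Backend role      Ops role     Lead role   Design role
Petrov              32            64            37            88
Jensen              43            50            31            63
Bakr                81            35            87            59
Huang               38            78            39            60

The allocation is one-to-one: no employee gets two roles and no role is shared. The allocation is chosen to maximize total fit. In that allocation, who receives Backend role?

Jensen receives Backend role.

Optimal: Petrov→Design role (88 pts), Jensen→Backend role (43 pts), Bakr→Lead role (87 pts), Huang→Ops role (78 pts) — total 88+43+87+78 = 296 pts.
Column-greedy (each role in turn goes to its best remaining employee) gives 259 pts, worse by 37.
Next-best assignment: Petrov→Design role, Jensen→Lead role, Bakr→Backend role, Huang→Ops role = 278 pts.
Swapping Jensen↔Bakr (Jensen→Lead role 31 pts, Bakr→Backend role 81 pts) loses 18.
Every other assignment is strictly worse.
Jensen's own top role is Design role (63 pts), but forcing Jensen→Design role and reassigning the rest optimally gives only 260 pts — worse by 36.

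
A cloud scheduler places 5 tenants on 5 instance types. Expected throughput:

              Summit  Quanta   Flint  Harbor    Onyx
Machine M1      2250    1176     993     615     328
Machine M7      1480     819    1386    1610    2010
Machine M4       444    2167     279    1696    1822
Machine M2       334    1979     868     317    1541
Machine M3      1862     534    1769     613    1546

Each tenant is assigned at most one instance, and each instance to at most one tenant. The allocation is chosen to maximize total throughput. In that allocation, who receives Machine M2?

Quanta receives Machine M2.

Optimal: Summit→Machine M1 (2250 ops/s), Quanta→Machine M2 (1979 ops/s), Flint→Machine M3 (1769 ops/s), Harbor→Machine M4 (1696 ops/s), Onyx→Machine M7 (2010 ops/s) — total 2250+1979+1769+1696+2010 = 9704 ops/s.
Row-greedy (each tenant in turn takes its best remaining instance) gives 9337 ops/s, worse by 367.
Next-best assignment: Summit→Machine M1, Quanta→Machine M2, Flint→Machine M3, Harbor→Machine M7, Onyx→Machine M4 = 9430 ops/s.
Quanta's own top instance is Machine M4 (2167 ops/s), but forcing Quanta→Machine M4 and reassigning the rest optimally gives only 9337 ops/s — worse by 367.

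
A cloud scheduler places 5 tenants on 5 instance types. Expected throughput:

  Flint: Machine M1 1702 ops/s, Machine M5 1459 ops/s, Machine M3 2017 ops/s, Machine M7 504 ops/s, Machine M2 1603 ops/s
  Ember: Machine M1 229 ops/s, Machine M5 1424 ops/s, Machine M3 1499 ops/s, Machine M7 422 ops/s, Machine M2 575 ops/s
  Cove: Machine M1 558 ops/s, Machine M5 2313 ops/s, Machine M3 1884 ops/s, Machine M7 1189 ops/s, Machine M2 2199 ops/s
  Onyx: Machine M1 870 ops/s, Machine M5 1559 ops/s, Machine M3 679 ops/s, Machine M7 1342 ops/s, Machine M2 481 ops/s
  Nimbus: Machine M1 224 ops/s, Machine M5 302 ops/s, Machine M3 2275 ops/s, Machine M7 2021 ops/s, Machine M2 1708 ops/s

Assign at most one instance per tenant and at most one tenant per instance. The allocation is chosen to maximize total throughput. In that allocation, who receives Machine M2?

Cove receives Machine M2.

Treat this as an assignment problem: match each tenant to one instance.
Optimal: Flint→Machine M1 (1702 ops/s), Ember→Machine M3 (1499 ops/s), Cove→Machine M2 (2199 ops/s), Onyx→Machine M5 (1559 ops/s), Nimbus→Machine M7 (2021 ops/s) — total 1702+1499+2199+1559+2021 = 8980 ops/s.
Next-best assignment: Flint→Machine M1, Ember→Machine M5, Cove→Machine M2, Onyx→Machine M7, Nimbus→Machine M3 = 8942 ops/s.
Swapping Nimbus↔Onyx (Nimbus→Machine M5 302 ops/s, Onyx→Machine M7 1342 ops/s) loses 1936.
Checked against all permutations: 8980 ops/s is optimal.
Cove's own top instance is Machine M5 (2313 ops/s), but forcing Cove→Machine M5 and reassigning the rest optimally gives only 8564 ops/s — worse by 416.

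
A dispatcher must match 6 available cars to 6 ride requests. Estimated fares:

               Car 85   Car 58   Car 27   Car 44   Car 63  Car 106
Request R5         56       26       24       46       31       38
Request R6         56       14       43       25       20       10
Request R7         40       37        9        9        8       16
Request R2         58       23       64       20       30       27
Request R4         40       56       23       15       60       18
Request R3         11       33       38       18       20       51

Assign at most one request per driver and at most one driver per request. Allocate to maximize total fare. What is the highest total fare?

Max total: $314

Optimal: Car 85→Request R6 ($56), Car 58→Request R7 ($37), Car 27→Request R2 ($64), Car 44→Request R5 ($46), Car 63→Request R4 ($60), Car 106→Request R3 ($51) — total 56+37+64+46+60+51 = $314.
Next-best assignment: Car 85→Request R2, Car 58→Request R7, Car 27→Request R6, Car 44→Request R5, Car 63→Request R4, Car 106→Request R3 = $295.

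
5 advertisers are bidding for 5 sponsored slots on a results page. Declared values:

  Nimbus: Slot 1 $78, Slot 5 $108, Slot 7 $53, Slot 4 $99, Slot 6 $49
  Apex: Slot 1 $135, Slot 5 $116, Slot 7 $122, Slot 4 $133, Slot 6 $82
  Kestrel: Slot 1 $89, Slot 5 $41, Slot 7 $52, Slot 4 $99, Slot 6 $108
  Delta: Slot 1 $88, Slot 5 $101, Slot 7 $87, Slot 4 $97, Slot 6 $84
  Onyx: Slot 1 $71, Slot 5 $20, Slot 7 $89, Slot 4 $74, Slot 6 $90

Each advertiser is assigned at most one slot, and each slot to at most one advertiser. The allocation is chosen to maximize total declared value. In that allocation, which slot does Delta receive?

Delta receives Slot 4.

Optimal: Nimbus→Slot 5 ($108), Apex→Slot 1 ($135), Kestrel→Slot 6 ($108), Delta→Slot 4 ($97), Onyx→Slot 7 ($89) — total 108+135+108+97+89 = $537.
Column-greedy (each slot in turn goes to its best remaining advertiser) gives $515, worse by 22.
Next-best assignment: Nimbus→Slot 4, Apex→Slot 1, Kestrel→Slot 6, Delta→Slot 5, Onyx→Slot 7 = $532.
Delta's own top slot is Slot 5 ($101), but forcing Delta→Slot 5 and reassigning the rest optimally gives only $532 — worse by 5.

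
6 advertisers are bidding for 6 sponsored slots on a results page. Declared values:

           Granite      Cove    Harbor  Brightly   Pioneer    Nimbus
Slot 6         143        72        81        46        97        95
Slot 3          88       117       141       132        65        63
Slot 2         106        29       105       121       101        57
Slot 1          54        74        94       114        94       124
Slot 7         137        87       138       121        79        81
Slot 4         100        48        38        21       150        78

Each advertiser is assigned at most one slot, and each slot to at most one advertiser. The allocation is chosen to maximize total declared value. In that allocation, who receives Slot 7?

Harbor receives Slot 7.

Optimal: Granite→Slot 6 ($143), Cove→Slot 3 ($117), Harbor→Slot 7 ($138), Brightly→Slot 2 ($121), Pioneer→Slot 4 ($150), Nimbus→Slot 1 ($124) — total 143+117+138+121+150+124 = $793.
Next-best assignment: Granite→Slot 6, Cove→Slot 7, Harbor→Slot 3, Brightly→Slot 2, Pioneer→Slot 4, Nimbus→Slot 1 = $766.
Swapping Harbor↔Brightly (Harbor→Slot 2 $105, Brightly→Slot 7 $121) loses 33.
Every other assignment is strictly worse.
Harbor's own top slot is Slot 3 ($141), but forcing Harbor→Slot 3 and reassigning the rest optimally gives only $766 — worse by 27.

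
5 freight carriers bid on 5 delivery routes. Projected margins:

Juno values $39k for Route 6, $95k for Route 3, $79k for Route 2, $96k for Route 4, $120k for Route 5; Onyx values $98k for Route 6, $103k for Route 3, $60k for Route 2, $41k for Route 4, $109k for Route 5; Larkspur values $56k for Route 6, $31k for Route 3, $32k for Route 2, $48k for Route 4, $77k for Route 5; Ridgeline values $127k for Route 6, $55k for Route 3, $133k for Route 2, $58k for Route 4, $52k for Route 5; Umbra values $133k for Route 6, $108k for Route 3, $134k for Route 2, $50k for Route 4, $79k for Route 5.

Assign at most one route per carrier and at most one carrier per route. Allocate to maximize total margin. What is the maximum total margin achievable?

Maximum total: $542k

Optimal: Juno→Route 4 ($96k), Onyx→Route 3 ($103k), Larkspur→Route 5 ($77k), Ridgeline→Route 2 ($133k), Umbra→Route 6 ($133k) — total 96+103+77+133+133 = $542k.
Max-entry greedy (repeatedly take the single best remaining cell) gives $532k, worse by 10.
Swapping Umbra↔Onyx (Umbra→Route 3 $108k, Onyx→Route 6 $98k) loses 30.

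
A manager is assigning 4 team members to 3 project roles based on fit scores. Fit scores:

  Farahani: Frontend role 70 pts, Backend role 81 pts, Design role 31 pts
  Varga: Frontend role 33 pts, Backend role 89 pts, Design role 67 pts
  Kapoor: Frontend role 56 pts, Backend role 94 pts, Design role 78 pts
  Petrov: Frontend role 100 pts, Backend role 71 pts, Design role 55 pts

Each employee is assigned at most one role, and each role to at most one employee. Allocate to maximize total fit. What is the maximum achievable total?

Maximum total: 267 pts

Treat this as an assignment problem: match each employee to one role.
Optimal: Petrov→Frontend role (100 pts), Varga→Backend role (89 pts), Kapoor→Design role (78 pts) — total 100+89+78 = 267 pts.
Max-entry greedy (repeatedly take the single best remaining cell) gives 261 pts, worse by 6.
Next-best assignment: Petrov→Frontend role, Kapoor→Backend role, Varga→Design role = 261 pts.
Swapping Varga↔Petrov (Varga→Frontend role 33 pts, Petrov→Backend role 71 pts) loses 85.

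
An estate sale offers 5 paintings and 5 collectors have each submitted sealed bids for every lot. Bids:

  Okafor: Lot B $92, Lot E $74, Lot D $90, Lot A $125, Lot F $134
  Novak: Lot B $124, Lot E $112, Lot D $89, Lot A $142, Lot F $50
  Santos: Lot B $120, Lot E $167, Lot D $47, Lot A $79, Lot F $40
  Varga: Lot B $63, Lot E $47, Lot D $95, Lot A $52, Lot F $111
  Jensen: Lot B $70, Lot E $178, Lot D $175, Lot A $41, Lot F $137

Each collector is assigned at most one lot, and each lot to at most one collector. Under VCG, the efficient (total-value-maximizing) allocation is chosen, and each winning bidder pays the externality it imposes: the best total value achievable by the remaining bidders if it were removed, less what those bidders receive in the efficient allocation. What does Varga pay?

Varga pays $27.

Efficient allocation: Okafor→Lot A ($125), Novak→Lot B ($124), Santos→Lot E ($167), Varga→Lot F ($111), Jensen→Lot D ($175); total welfare W = $702.
Varga receives Lot F at value $111, so the others get W − 111 = $591.
Without Varga: best allocation of the remaining 4 bidders over all 5 lots is Okafor→Lot F ($134), Novak→Lot A ($142), Santos→Lot E ($167), Jensen→Lot D ($175), total $618.
VCG payment = (others' best without Varga) − (others' welfare with Varga) = 618 − 591 = $27.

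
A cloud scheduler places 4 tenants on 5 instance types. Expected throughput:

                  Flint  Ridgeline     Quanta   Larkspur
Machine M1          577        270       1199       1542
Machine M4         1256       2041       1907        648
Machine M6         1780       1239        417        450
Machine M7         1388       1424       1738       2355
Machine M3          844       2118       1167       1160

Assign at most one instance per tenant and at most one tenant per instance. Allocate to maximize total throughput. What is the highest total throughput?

Treat this as an assignment problem: match each tenant to one instance.
Optimal: Flint→Machine M6 (1780 ops/s), Ridgeline→Machine M3 (2118 ops/s), Quanta→Machine M4 (1907 ops/s), Larkspur→Machine M7 (2355 ops/s) — total 1780+2118+1907+2355 = 8160 ops/s.
Column-greedy (each instance in turn goes to its best remaining tenant) gives 7101 ops/s, worse by 1059.
Next-best assignment: Flint→Machine M6, Ridgeline→Machine M3, Quanta→Machine M1, Larkspur→Machine M7 = 7452 ops/s.
Checked against all permutations: 8160 ops/s is optimal.

Max total: 8160 ops/s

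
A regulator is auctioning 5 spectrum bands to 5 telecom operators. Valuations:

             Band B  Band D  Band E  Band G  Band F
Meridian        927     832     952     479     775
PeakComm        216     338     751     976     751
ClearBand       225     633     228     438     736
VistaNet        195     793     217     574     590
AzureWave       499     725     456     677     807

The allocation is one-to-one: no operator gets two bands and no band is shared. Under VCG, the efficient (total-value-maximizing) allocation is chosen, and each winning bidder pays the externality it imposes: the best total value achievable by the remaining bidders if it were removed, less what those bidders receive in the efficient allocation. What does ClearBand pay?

ClearBand pays $308M.

Efficient allocation: Meridian→Band E ($952M), PeakComm→Band G ($976M), ClearBand→Band F ($736M), VistaNet→Band D ($793M), AzureWave→Band B ($499M); total welfare W = $3956M.
ClearBand receives Band F at value $736M, so the others get W − 736 = $3220M.
Without ClearBand: best allocation of the remaining 4 bidders over all 5 bands is Meridian→Band E ($952M), PeakComm→Band G ($976M), VistaNet→Band D ($793M), AzureWave→Band F ($807M), total $3528M.
VCG payment = (others' best without ClearBand) − (others' welfare with ClearBand) = 3528 − 3220 = $308M.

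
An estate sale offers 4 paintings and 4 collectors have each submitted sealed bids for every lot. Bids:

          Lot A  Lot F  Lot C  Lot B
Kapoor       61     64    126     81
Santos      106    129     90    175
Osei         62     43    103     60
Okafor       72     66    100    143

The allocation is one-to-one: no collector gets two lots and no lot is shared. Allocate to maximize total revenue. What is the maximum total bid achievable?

Optimal: Kapoor→Lot C ($126), Santos→Lot F ($129), Osei→Lot A ($62), Okafor→Lot B ($143) — total 126+129+62+143 = $460.
Row-greedy (each collector in turn takes its best remaining lot) gives $429, worse by 31.
Next-best assignment: Kapoor→Lot A, Santos→Lot F, Osei→Lot C, Okafor→Lot B = $436.
Swapping Santos↔Okafor (Santos→Lot B $175, Okafor→Lot F $66) loses 31.
Every other assignment is strictly worse.

Max total: $460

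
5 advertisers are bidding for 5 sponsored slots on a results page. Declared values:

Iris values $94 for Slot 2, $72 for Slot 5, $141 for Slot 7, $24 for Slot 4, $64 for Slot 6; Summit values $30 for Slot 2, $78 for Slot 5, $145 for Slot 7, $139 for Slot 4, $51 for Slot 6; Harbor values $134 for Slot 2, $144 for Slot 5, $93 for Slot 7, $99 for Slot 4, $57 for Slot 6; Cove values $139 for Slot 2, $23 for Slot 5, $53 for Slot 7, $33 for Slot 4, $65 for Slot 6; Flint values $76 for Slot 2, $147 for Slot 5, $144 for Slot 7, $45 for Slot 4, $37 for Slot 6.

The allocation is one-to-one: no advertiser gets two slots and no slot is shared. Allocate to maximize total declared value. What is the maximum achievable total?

This is the linear assignment problem.
Optimal: Iris→Slot 6 ($64), Summit→Slot 4 ($139), Harbor→Slot 5 ($144), Cove→Slot 2 ($139), Flint→Slot 7 ($144) — total 64+139+144+139+144 = $630.
Max-entry greedy (repeatedly take the single best remaining cell) gives $594, worse by 36.
No other one-to-one assignment exceeds $630.

Maximum total: $630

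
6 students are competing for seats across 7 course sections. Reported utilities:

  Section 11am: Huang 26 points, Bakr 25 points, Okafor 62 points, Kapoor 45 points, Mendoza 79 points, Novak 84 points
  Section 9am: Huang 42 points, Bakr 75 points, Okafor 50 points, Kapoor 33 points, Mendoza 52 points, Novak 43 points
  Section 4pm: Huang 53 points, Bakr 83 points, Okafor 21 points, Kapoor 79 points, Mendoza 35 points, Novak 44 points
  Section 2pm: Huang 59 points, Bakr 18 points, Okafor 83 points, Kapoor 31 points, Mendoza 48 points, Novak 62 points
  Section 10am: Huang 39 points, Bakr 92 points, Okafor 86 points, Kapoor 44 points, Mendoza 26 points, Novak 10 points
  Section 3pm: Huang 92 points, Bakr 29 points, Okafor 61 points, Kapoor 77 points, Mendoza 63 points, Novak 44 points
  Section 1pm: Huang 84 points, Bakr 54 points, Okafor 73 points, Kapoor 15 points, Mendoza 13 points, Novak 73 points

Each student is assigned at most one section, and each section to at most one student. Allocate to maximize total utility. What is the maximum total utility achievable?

Max total: 498 points

Optimal: Huang→Section 3pm (92 points), Bakr→Section 10am (92 points), Okafor→Section 2pm (83 points), Kapoor→Section 4pm (79 points), Mendoza→Section 11am (79 points), Novak→Section 1pm (73 points) — total 92+92+83+79+79+73 = 498 points.
Column-greedy (each section in turn goes to its best remaining student) gives 423 points, worse by 75.
Next-best assignment: Huang→Section 1pm, Bakr→Section 10am, Okafor→Section 2pm, Kapoor→Section 4pm, Mendoza→Section 3pm, Novak→Section 11am = 485 points.
No other one-to-one assignment exceeds 498 points.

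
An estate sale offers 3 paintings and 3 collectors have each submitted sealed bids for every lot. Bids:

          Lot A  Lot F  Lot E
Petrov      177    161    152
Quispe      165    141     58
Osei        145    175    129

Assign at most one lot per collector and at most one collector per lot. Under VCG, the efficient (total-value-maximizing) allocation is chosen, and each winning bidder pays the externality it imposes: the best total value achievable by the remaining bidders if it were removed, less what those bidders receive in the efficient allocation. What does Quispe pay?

Quispe pays $25.

Efficient allocation: Petrov→Lot E ($152), Quispe→Lot A ($165), Osei→Lot F ($175); total welfare W = $492.
Quispe receives Lot A at value $165, so the others get W − 165 = $327.
Without Quispe: best allocation of the remaining 2 bidders over all 3 lots is Petrov→Lot A ($177), Osei→Lot F ($175), total $352.
VCG payment = (others' best without Quispe) − (others' welfare with Quispe) = 352 − 327 = $25.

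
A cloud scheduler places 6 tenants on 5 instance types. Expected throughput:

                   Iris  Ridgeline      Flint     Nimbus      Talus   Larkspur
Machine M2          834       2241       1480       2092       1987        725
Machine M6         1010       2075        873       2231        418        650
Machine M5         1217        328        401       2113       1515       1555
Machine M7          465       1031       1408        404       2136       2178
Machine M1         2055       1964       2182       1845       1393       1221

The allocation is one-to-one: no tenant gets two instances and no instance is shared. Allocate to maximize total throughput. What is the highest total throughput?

Maximum total: 10535 ops/s

Optimal: Talus→Machine M2 (1987 ops/s), Ridgeline→Machine M6 (2075 ops/s), Nimbus→Machine M5 (2113 ops/s), Larkspur→Machine M7 (2178 ops/s), Flint→Machine M1 (2182 ops/s) — total 1987+2075+2113+2178+2182 = 10535 ops/s.
Max-entry greedy (repeatedly take the single best remaining cell) gives 10347 ops/s, worse by 188.
Next-best assignment: Talus→Machine M2, Ridgeline→Machine M6, Nimbus→Machine M5, Larkspur→Machine M7, Iris→Machine M1 = 10408 ops/s.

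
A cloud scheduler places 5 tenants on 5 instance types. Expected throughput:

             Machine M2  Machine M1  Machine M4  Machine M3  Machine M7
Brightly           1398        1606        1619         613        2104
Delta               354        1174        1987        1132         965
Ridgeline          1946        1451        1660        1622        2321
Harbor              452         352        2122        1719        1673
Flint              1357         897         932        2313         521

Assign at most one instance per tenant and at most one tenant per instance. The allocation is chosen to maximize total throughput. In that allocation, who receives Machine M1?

Delta receives Machine M1.

Treat this as an assignment problem: match each tenant to one instance.
Optimal: Brightly→Machine M7 (2104 ops/s), Delta→Machine M1 (1174 ops/s), Ridgeline→Machine M2 (1946 ops/s), Harbor→Machine M4 (2122 ops/s), Flint→Machine M3 (2313 ops/s) — total 2104+1174+1946+2122+2313 = 9659 ops/s.
Row-greedy (each tenant in turn takes its best remaining instance) gives 8653 ops/s, worse by 1006.
Swapping Brightly↔Ridgeline (Brightly→Machine M2 1398 ops/s, Ridgeline→Machine M7 2321 ops/s) loses 331.
Every other assignment is strictly worse.
Delta's own top instance is Machine M4 (1987 ops/s), but forcing Delta→Machine M4 and reassigning the rest optimally gives only 9525 ops/s — worse by 134.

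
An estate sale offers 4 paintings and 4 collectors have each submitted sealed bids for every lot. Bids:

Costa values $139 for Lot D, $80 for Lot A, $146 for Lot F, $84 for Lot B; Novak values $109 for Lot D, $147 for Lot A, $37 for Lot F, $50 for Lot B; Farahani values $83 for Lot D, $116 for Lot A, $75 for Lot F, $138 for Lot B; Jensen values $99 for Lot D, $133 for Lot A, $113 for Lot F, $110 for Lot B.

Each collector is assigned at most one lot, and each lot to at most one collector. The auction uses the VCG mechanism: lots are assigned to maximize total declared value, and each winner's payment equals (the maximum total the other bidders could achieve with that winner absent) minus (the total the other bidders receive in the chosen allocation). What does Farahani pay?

Efficient allocation: Costa→Lot D ($139), Novak→Lot A ($147), Farahani→Lot B ($138), Jensen→Lot F ($113); total welfare W = $537.
Farahani receives Lot B at value $138, so the others get W − 138 = $399.
Without Farahani: best allocation of the remaining 3 bidders over all 4 lots is Costa→Lot F ($146), Novak→Lot A ($147), Jensen→Lot B ($110), total $403.
VCG payment = (others' best without Farahani) − (others' welfare with Farahani) = 403 − 399 = $4.

Farahani pays $4.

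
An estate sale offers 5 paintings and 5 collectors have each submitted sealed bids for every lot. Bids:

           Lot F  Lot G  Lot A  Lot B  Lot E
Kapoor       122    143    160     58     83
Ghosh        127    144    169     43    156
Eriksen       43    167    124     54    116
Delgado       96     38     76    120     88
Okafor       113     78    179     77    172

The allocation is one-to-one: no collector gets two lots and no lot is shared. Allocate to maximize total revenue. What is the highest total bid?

This is a one-to-one assignment (maximum-weight bipartite matching).
Optimal: Kapoor→Lot F ($122), Ghosh→Lot A ($169), Eriksen→Lot G ($167), Delgado→Lot B ($120), Okafor→Lot E ($172) — total 122+169+167+120+172 = $750.
Column-greedy (each lot in turn goes to its best remaining collector) gives $676, worse by 74.

Max total: $750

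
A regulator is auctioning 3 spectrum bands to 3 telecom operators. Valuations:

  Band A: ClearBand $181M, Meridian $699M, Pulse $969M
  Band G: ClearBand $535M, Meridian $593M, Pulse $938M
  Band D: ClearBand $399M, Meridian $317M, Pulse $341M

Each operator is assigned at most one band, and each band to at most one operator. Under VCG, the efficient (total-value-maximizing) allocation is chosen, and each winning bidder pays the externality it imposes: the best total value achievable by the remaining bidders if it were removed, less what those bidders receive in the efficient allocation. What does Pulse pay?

Efficient allocation: ClearBand→Band D ($399M), Meridian→Band A ($699M), Pulse→Band G ($938M); total welfare W = $2036M.
Pulse receives Band G at value $938M, so the others get W − 938 = $1098M.
Without Pulse: best allocation of the remaining 2 bidders over all 3 bands is ClearBand→Band G ($535M), Meridian→Band A ($699M), total $1234M.
VCG payment = (others' best without Pulse) − (others' welfare with Pulse) = 1234 − 1098 = $136M.

Pulse pays $136M.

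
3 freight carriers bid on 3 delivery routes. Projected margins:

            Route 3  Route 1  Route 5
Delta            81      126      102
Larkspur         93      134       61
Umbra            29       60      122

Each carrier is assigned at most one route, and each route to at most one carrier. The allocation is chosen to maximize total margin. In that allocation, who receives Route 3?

This is a one-to-one assignment (maximum-weight bipartite matching).
Optimal: Delta→Route 1 ($126k), Larkspur→Route 3 ($93k), Umbra→Route 5 ($122k) — total 126+93+122 = $341k.
Next-best assignment: Delta→Route 3, Larkspur→Route 1, Umbra→Route 5 = $337k.
Checked against all permutations: $341k is optimal.
Larkspur's own top route is Route 1 ($134k), but forcing Larkspur→Route 1 and reassigning the rest optimally gives only $337k — worse by 4.

Larkspur receives Route 3.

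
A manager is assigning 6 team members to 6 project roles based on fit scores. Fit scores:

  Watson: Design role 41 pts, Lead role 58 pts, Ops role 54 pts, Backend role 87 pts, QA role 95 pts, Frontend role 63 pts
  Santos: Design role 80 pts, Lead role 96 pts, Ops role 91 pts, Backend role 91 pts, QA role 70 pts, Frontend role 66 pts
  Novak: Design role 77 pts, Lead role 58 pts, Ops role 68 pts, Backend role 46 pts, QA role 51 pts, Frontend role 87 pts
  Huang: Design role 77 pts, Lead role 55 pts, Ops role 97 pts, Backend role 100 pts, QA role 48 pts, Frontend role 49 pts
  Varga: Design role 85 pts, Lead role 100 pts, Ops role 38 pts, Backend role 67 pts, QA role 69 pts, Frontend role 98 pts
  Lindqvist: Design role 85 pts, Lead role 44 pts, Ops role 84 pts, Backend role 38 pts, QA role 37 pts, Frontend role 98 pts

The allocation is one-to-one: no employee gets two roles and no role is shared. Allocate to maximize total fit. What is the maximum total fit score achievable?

Max total: 561 pts

Optimal: Watson→QA role (95 pts), Santos→Ops role (91 pts), Novak→Design role (77 pts), Huang→Backend role (100 pts), Varga→Lead role (100 pts), Lindqvist→Frontend role (98 pts) — total 95+91+77+100+100+98 = 561 pts.
Column-greedy (each role in turn goes to its best remaining employee) gives 514 pts, worse by 47.
Swapping Santos↔Varga (Santos→Lead role 96 pts, Varga→Ops role 38 pts) loses 57.
Every other assignment is strictly worse.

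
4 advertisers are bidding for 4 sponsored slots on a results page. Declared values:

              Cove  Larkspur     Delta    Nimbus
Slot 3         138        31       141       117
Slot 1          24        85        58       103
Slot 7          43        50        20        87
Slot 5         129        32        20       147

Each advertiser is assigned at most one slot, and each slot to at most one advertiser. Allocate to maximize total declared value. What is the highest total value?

Maximum total: $442

This is a one-to-one assignment (maximum-weight bipartite matching).
Optimal: Cove→Slot 5 ($129), Larkspur→Slot 1 ($85), Delta→Slot 3 ($141), Nimbus→Slot 7 ($87) — total 129+85+141+87 = $442.
Row-greedy (each advertiser in turn takes its best remaining slot) gives $390, worse by 52.
Swapping Cove↔Nimbus (Cove→Slot 7 $43, Nimbus→Slot 5 $147) loses 26.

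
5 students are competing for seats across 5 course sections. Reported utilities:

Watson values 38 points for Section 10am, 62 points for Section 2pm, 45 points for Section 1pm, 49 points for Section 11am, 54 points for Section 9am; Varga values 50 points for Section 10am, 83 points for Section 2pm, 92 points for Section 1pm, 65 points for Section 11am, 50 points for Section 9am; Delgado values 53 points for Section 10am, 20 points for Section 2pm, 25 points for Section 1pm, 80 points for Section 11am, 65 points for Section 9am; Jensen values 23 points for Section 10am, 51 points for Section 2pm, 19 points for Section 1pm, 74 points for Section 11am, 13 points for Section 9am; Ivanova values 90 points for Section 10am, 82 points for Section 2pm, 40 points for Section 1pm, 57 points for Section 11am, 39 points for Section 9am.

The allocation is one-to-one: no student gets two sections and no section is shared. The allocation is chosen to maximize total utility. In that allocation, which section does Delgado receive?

Delgado receives Section 9am.

Optimal: Watson→Section 2pm (62 points), Varga→Section 1pm (92 points), Delgado→Section 9am (65 points), Jensen→Section 11am (74 points), Ivanova→Section 10am (90 points) — total 62+92+65+74+90 = 383 points.
Column-greedy (each section in turn goes to its best remaining student) gives 311 points, worse by 72.
No other one-to-one assignment exceeds 383 points.
Delgado's own top section is Section 11am (80 points), but forcing Delgado→Section 11am and reassigning the rest optimally gives only 367 points — worse by 16.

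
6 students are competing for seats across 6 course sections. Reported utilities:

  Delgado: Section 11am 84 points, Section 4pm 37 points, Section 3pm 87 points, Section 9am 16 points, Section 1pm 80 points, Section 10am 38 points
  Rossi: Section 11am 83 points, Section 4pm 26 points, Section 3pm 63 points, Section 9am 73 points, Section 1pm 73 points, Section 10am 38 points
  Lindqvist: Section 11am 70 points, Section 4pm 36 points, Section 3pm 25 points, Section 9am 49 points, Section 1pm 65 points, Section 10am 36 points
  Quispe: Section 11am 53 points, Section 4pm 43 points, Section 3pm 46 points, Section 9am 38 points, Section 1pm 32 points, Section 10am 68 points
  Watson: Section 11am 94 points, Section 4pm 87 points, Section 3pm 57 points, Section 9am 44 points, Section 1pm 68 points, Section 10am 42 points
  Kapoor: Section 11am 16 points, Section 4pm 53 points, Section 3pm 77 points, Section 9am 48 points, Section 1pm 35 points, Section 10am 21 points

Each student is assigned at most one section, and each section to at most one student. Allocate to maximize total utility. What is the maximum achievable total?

This is the linear assignment problem.
Optimal: Delgado→Section 1pm (80 points), Rossi→Section 9am (73 points), Lindqvist→Section 11am (70 points), Quispe→Section 10am (68 points), Watson→Section 4pm (87 points), Kapoor→Section 3pm (77 points) — total 80+73+70+68+87+77 = 455 points.
Max-entry greedy (repeatedly take the single best remaining cell) gives 440 points, worse by 15.

Max total: 455 points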